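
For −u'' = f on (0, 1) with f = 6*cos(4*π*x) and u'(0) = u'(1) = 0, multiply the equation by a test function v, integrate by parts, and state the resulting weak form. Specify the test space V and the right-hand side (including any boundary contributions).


V = H^1(0, 1) (no boundary constraint on v; u is determined up to an additive constant); weak form: ∫_0^1 u'v' dx = ∫_0^1 (6*cos(4*π*x)) v dx for all v ∈ V.

Multiply both sides by a test function v and integrate from 0 to 1:
  ∫_0^1 −u''(x) v(x) dx = ∫_0^1 f(x) v(x) dx.
Integrate the LHS by parts once:
  ∫_0^1 −u'' v dx = −[u'(x) v(x)]_0^1 + ∫_0^1 u'(x) v'(x) dx.
Thus ∫_0^1 u'(x) v'(x) dx = ∫_0^1 f(x) v(x) dx + [u'(x) v(x)]_0^1.
Choose V so that boundary terms are either known or forced to vanish.
u has homogeneous Neumann: u'(0) = u'(1) = 0. So [u' v]_0^1 = 0·v(1) − 0·v(0) = 0 for any v; take V = H^1(0, 1).
Weak formulation: find u (satisfying any essential BC) such that ∫_0^1 u'(x) v'(x) dx = ∫_0^1 f v dx for all v ∈ V (homogeneous Neumann, so boundary terms vanish).
Substituting f(x) = 6*cos(4*π*x), the right-hand side is ∫_0^1 (6*cos(4*π*x)) v dx.
Compatibility check (pure Neumann): taking v ≡ 1 ∈ V gives 0 = ∫_0^1 f dx + (0) − (0), i.e. ∫_0^1 f dx must equal u'(0) − u'(1) = 0. Indeed ∫_0^1 (6*cos(4*π*x)) dx = 0, so the data are compatible. The solution is then unique only up to an additive constant (fix it e.g. by requiring ∫_0^1 u dx = 0).


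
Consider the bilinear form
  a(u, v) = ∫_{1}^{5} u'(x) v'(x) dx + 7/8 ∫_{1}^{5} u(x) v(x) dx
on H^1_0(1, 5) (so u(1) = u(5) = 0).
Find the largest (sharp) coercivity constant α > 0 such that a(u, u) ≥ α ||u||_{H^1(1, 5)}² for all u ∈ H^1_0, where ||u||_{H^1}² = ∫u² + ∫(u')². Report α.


α = (π^2 + 14)/(π^2 + 16)

Coercivity of a(·,·) on H^1_0(1, 5) means a(u, u) ≥ α ||u||_{H^1}² for every u ∈ H^1_0.
The interval has length L = 4, and Poincaré/coercivity depend only on L. Here a(u, u) = ∫(u')² + (7/8)·∫u².
Here 0 < c = 7/8 < 1. The condition a(u,u) ≥ α||u||_{H^1}² reads (1−α)∫(u')² ≥ (α−c)∫u². Any admissible α is ≤ 1 (rapidly oscillating u have ∫u²/∫(u')² → 0), and α = 1 would force 0 ≥ (1−c)∫u², impossible since c < 1; so 1−α > 0. By the sharp Poincaré inequality on H^1_0 of an interval of length L, ∫(u')² ≥ (π/L)²∫u² with equality for the first sine mode sin(π(x−x₀)/L) (x₀ the left endpoint), so the inequality holds for all u iff (1−α)(π/L)² ≥ α − c, i.e. α ≤ ((π/L)² + c)/((π/L)² + 1) = (1 + c(L/π)²)/(1 + (L/π)²). With (π/L)² = π^2/16 and c = 7/8, the largest admissible constant is α = ((π/L)² + c)/((π/L)² + 1).
Simplifying, α = (π^2 + 14)/(π^2 + 16).


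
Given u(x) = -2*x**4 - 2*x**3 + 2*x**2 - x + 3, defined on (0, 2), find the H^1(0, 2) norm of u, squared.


||u||_{H^1}^2 = 713968/315

The H^1 norm (squared) on an interval (0, L) is
  ||u||_{H^1}^2 = ∫_0^L u(x)^2 dx + ∫_0^L u'(x)^2 dx.
Compute u'(x) = -8*x**3 - 6*x**2 + 4*x - 1.
Then u(x)^2 = 4*x**8 + 8*x**7 - 4*x**6 - 4*x**5 - 4*x**4 - 16*x**3 + 13*x**2 - 6*x + 9 and u'(x)^2 = 64*x**6 + 96*x**5 - 28*x**4 - 32*x**3 + 28*x**2 - 8*x + 1.
Integrate each monomial from 0 to 2 using ∫_0^2 c·x^n dx = c·2^(n+1)/(n+1):
  ∫_0^2 u(x)^2 dx = ∫_0^2 (4*x^8 + 8*x^7 - 4*x^6 - 4*x^5 - 4*x^4 - 16*x^3 + 13*x^2 - 6*x + 9) dx. Term by term:
    ∫_0^2 4*x^8 dx = 2048/9;  ∫_0^2 8*x^7 dx = 256;  ∫_0^2 -4*x^6 dx = -512/7;
    ∫_0^2 -4*x^5 dx = -128/3;  ∫_0^2 -4*x^4 dx = -128/5;  ∫_0^2 -16*x^3 dx = -64;
    ∫_0^2 13*x^2 dx = 104/3;  ∫_0^2 -6*x dx = -12;  ∫_0^2 9 dx = 18.
  Sum: 2048/9 + 256 − 512/7 − 128/3 − 128/5 − 64 + 104/3 − 12 + 18 = 100426/315.
  ∫_0^2 u'(x)^2 dx = ∫_0^2 (64*x^6 + 96*x^5 - 28*x^4 - 32*x^3 + 28*x^2 - 8*x + 1) dx. Term by term:
    ∫_0^2 64*x^6 dx = 8192/7;  ∫_0^2 96*x^5 dx = 1024;  ∫_0^2 -28*x^4 dx = -896/5;
    ∫_0^2 -32*x^3 dx = -128;  ∫_0^2 28*x^2 dx = 224/3;  ∫_0^2 -8*x dx = -16;
    ∫_0^2 1 dx = 2.
  Sum: 8192/7 + 1024 − 896/5 − 128 + 224/3 − 16 + 2 = 204514/105.
Adding: ||u||_{H^1}^2 = 100426/315 + 204514/105 = 713968/315.


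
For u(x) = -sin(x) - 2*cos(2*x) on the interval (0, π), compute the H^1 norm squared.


||u||_{H^1(0,π)}^2 = -40/3 + 11*π

u'(x) = 4*sin(2*x) - cos(x).
Expand u² and (u')² and integrate term by term on (0, π), using: for integers n ≥ 1, ∫_0^π sin²(nx) dx = ∫_0^π cos²(nx) dx = π/2; for n ≠ n', ∫_0^π sin(nx)sin(n'x) dx = ∫_0^π cos(nx)cos(n'x) dx = 0; and by product-to-sum, ∫_0^π sin(nx)cos(n'x) dx = ½∫_0^π [sin((n+n')x) + sin((n−n')x)] dx, which is 0 when n+n' is even and 2n/(n²−n'²) when n+n' is odd (it need not vanish on (0, π)).
  u² squared terms: (-1)²·∫sin(x)² dx = 1·π/2 = π/2;  (-2)²·∫cos(2x)² dx = 4·π/2 = 2*π.
  u² cross terms: 2·(-1)·(-2)·∫sin(x)·cos(2x) dx = 4·(-2/3) = -8/3.
  So ∫_0^π u² dx = π/2 + 2*π − 8/3 = -8/3 + 5*π/2.
  (u')² squared terms: (-1)²·∫cos(x)² dx = 1·π/2 = π/2;  (4)²·∫sin(2x)² dx = 16·π/2 = 8*π.
  (u')² cross terms: 2·(-1)·(4)·∫cos(x)·sin(2x) dx = -8·(4/3) = -32/3.
  So ∫_0^π (u')² dx = π/2 + 8*π − 32/3 = -32/3 + 17*π/2.
||u||_{H^1}^2 = (-8/3 + 5*π/2) + (-32/3 + 17*π/2) = -40/3 + 11*π.


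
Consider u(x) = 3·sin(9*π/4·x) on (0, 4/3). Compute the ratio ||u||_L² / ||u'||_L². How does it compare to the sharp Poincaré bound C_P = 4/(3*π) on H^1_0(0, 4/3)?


||u||_L² / ||u'||_L² = 4/(9*π) < C_P = 4/(3*π).

u(x) = 3·sin(9*π/4·x), so u'(x) = 27*π*cos(9*π*x/4)/4.
Writing u(x) = A·sin(kπx/L) with A = 3 and k = 3, use ∫_0^L sin²(kπx/L) dx = L/2 and ∫_0^L cos²(kπx/L) dx = L/2.
u² = 9·sin²(9*π/4·x) and (u')² = 729*π^2/16·cos²(9*π/4·x), and each of sin², cos² integrates to L/2 = 2/3 over (0, 4/3).
∫_0^4/3 u² dx = 6, so ||u||_L² = sqrt(6).
∫_0^4/3 (u')² dx = 243*π^2/8, so ||u'||_L² = 9*sqrt(6)*π/4.
Ratio ||u||_L² / ||u'||_L² = 4/(9*π).
Sharp Poincaré constant on H^1_0(0, 4/3) is C_P = L/π = 4/(3*π), achieved by sin(3*π/4·x).
This is the k = 3 harmonic; the ratio L/(kπ) is strictly less than C_P = L/π, consistent with the sharp inequality ||u||_L² ≤ C_P ||u'||_L².


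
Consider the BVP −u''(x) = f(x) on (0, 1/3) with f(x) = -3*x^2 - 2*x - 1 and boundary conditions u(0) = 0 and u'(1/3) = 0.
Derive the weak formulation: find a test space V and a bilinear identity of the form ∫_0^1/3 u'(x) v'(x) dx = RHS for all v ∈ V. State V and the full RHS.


V = {v ∈ H^1(0, 1/3) : v(0) = 0} (test functions vanish at x = 0 where u is specified); weak form: ∫_0^1/3 u'v' dx = ∫_0^1/3 (-3*x^2 - 2*x - 1) v dx for all v ∈ V.

Multiply both sides by a test function v and integrate from 0 to 1/3:
  ∫_0^1/3 −u''(x) v(x) dx = ∫_0^1/3 f(x) v(x) dx.
Integrate the LHS by parts once:
  ∫_0^1/3 −u'' v dx = −[u'(x) v(x)]_0^1/3 + ∫_0^1/3 u'(x) v'(x) dx.
Thus ∫_0^1/3 u'(x) v'(x) dx = ∫_0^1/3 f(x) v(x) dx + [u'(x) v(x)]_0^1/3.
Choose V so that boundary terms are either known or forced to vanish.
Mixed BC: u(0) = 0 (Dirichlet) and u'(1/3) = 0 (Neumann). Define V = {v ∈ H^1(0, 1/3) : v(0) = 0}. Then [u' v]_0^1/3 = u'(1/3)·v(1/3) − u'(0)·0 = 0.
Weak formulation: find u (satisfying any essential BC) such that ∫_0^1/3 u'(x) v'(x) dx = ∫_0^1/3 f v dx for all v ∈ V (Dirichlet at 0 absorbed into V; the Neumann datum at x = 1/3 is zero, so no boundary term remains).
Substituting f(x) = -3*x^2 - 2*x - 1, the right-hand side is ∫_0^1/3 (-3*x^2 - 2*x - 1) v dx.


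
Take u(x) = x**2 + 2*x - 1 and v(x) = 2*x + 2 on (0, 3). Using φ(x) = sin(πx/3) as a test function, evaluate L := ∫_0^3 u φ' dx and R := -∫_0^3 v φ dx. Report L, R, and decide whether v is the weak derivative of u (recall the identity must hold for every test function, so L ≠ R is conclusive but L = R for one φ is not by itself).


LHS = -30/π, RHS = -30/π. Yes, v = u' weakly.

u(x) = x**2 + 2*x - 1, classical derivative u'(x) = 2*x + 2.
φ(x) = sin(πx/3), so φ'(x) = π*cos(π*x/3)/3.
Note φ(0) = φ(3) = 0, so the boundary term u·φ vanishes.
LHS = ∫_0^3 u(x) φ'(x) dx = ∫_0^3 (π*x^2*cos(π*x/3)/3 + 2*π*x*cos(π*x/3)/3 - π*cos(π*x/3)/3) dx. Term by term:
  ∫_0^3 -π*cos(π*x/3)/3 dx = 0;  ∫_0^3 π*x^2*cos(π*x/3)/3 dx = -18/π;  ∫_0^3 2*π*x*cos(π*x/3)/3 dx = -12/π.
Sum: 0 − 18/π − 12/π = -30/π.
So LHS = -30/π.
∫_0^3 v(x) φ(x) dx = ∫_0^3 (2*x*sin(π*x/3) + 2*sin(π*x/3)) dx. Term by term:
  ∫_0^3 2*sin(π*x/3) dx = 12/π;  ∫_0^3 2*x*sin(π*x/3) dx = 18/π.
Sum: 12/π + 18/π = 30/π.
So RHS = -∫_0^3 v(x) φ(x) dx = -30/π.
LHS = RHS, so the identity holds for this test φ.
Moreover u is smooth here and v(x) = u'(x) = 2*x + 2 pointwise, so the identity holds for every test function. Hence v is the weak derivative of u.


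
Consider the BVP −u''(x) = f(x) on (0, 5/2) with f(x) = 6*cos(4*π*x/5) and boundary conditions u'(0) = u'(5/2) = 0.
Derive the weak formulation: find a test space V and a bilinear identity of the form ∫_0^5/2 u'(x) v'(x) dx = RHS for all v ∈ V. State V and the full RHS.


V = H^1(0, 5/2) (no boundary constraint on v; u is determined up to an additive constant); weak form: ∫_0^5/2 u'v' dx = ∫_0^5/2 (6*cos(4*π*x/5)) v dx for all v ∈ V.

Multiply both sides by a test function v and integrate from 0 to 5/2:
  ∫_0^5/2 −u''(x) v(x) dx = ∫_0^5/2 f(x) v(x) dx.
Integrate the LHS by parts once:
  ∫_0^5/2 −u'' v dx = −[u'(x) v(x)]_0^5/2 + ∫_0^5/2 u'(x) v'(x) dx.
Thus ∫_0^5/2 u'(x) v'(x) dx = ∫_0^5/2 f(x) v(x) dx + [u'(x) v(x)]_0^5/2.
Choose V so that boundary terms are either known or forced to vanish.
u has homogeneous Neumann: u'(0) = u'(5/2) = 0. So [u' v]_0^5/2 = 0·v(5/2) − 0·v(0) = 0 for any v; take V = H^1(0, 5/2).
Weak formulation: find u (satisfying any essential BC) such that ∫_0^5/2 u'(x) v'(x) dx = ∫_0^5/2 f v dx for all v ∈ V (homogeneous Neumann, so boundary terms vanish).
Substituting f(x) = 6*cos(4*π*x/5), the right-hand side is ∫_0^5/2 (6*cos(4*π*x/5)) v dx.
Compatibility check (pure Neumann): taking v ≡ 1 ∈ V gives 0 = ∫_0^5/2 f dx + (0) − (0), i.e. ∫_0^5/2 f dx must equal u'(0) − u'(5/2) = 0. Indeed ∫_0^5/2 (6*cos(4*π*x/5)) dx = 0, so the data are compatible. The solution is then unique only up to an additive constant (fix it e.g. by requiring ∫_0^5/2 u dx = 0).


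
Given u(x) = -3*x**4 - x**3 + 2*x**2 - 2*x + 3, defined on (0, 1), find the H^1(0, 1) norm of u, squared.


||u||_{H^1}^2 = 617/20

The H^1 norm (squared) on an interval (0, L) is
  ||u||_{H^1}^2 = ∫_0^L u(x)^2 dx + ∫_0^L u'(x)^2 dx.
Compute u'(x) = -12*x**3 - 3*x**2 + 4*x - 2.
Then u(x)^2 = 9*x**8 + 6*x**7 - 11*x**6 + 8*x**5 - 10*x**4 - 14*x**3 + 16*x**2 - 12*x + 9 and u'(x)^2 = 144*x**6 + 72*x**5 - 87*x**4 + 24*x**3 + 28*x**2 - 16*x + 4.
Integrate each monomial from 0 to 1 using ∫_0^1 c·x^n dx = c·1^(n+1)/(n+1):
  ∫_0^1 u(x)^2 dx = ∫_0^1 (9*x^8 + 6*x^7 - 11*x^6 + 8*x^5 - 10*x^4 - 14*x^3 + 16*x^2 - 12*x + 9) dx. Term by term:
    ∫_0^1 9*x^8 dx = 1;  ∫_0^1 6*x^7 dx = 3/4;  ∫_0^1 -11*x^6 dx = -11/7;
    ∫_0^1 8*x^5 dx = 4/3;  ∫_0^1 -10*x^4 dx = -2;  ∫_0^1 -14*x^3 dx = -7/2;
    ∫_0^1 16*x^2 dx = 16/3;  ∫_0^1 -12*x dx = -6;  ∫_0^1 9 dx = 9.
  Sum: 1 + 3/4 − 11/7 + 4/3 − 2 − 7/2 + 16/3 − 6 + 9 = 365/84.
  ∫_0^1 u'(x)^2 dx = ∫_0^1 (144*x^6 + 72*x^5 - 87*x^4 + 24*x^3 + 28*x^2 - 16*x + 4) dx. Term by term:
    ∫_0^1 144*x^6 dx = 144/7;  ∫_0^1 72*x^5 dx = 12;  ∫_0^1 -87*x^4 dx = -87/5;
    ∫_0^1 24*x^3 dx = 6;  ∫_0^1 28*x^2 dx = 28/3;  ∫_0^1 -16*x dx = -8;
    ∫_0^1 4 dx = 4.
  Sum: 144/7 + 12 − 87/5 + 6 + 28/3 − 8 + 4 = 2783/105.
Adding: ||u||_{H^1}^2 = 365/84 + 2783/105 = 617/20.


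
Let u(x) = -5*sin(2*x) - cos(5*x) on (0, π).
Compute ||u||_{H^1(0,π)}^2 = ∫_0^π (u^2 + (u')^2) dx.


||u||_{H^1(0,π)}^2 = -1040/21 + 151*π/2

u'(x) = 5*sin(5*x) - 10*cos(2*x).
Expand u² and (u')² and integrate term by term on (0, π), using: for integers n ≥ 1, ∫_0^π sin²(nx) dx = ∫_0^π cos²(nx) dx = π/2; for n ≠ n', ∫_0^π sin(nx)sin(n'x) dx = ∫_0^π cos(nx)cos(n'x) dx = 0; and by product-to-sum, ∫_0^π sin(nx)cos(n'x) dx = ½∫_0^π [sin((n+n')x) + sin((n−n')x)] dx, which is 0 when n+n' is even and 2n/(n²−n'²) when n+n' is odd (it need not vanish on (0, π)).
  u² squared terms: (-1)²·∫cos(5x)² dx = 1·π/2 = π/2;  (-5)²·∫sin(2x)² dx = 25·π/2 = 25*π/2.
  u² cross terms: 2·(-1)·(-5)·∫cos(5x)·sin(2x) dx = 10·(-4/21) = -40/21.
  So ∫_0^π u² dx = π/2 + 25*π/2 − 40/21 = -40/21 + 13*π.
  (u')² squared terms: (-10)²·∫cos(2x)² dx = 100·π/2 = 50*π;  (5)²·∫sin(5x)² dx = 25·π/2 = 25*π/2.
  (u')² cross terms: 2·(-10)·(5)·∫cos(2x)·sin(5x) dx = -100·(10/21) = -1000/21.
  So ∫_0^π (u')² dx = 50*π + 25*π/2 − 1000/21 = -1000/21 + 125*π/2.
||u||_{H^1}^2 = (-40/21 + 13*π) + (-1000/21 + 125*π/2) = -1040/21 + 151*π/2.


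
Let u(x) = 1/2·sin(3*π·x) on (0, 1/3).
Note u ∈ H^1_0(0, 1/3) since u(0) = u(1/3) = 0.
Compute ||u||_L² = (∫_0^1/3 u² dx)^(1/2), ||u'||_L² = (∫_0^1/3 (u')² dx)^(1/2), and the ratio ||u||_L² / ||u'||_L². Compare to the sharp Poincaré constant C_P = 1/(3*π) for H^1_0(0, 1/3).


||u||_L² / ||u'||_L² = 1/(3*π) = C_P.

u(x) = 1/2·sin(3*π·x), so u'(x) = 3*π*cos(3*π*x)/2.
Writing u(x) = A·sin(kπx/L) with A = 1/2 and k = 1, use ∫_0^L sin²(kπx/L) dx = L/2 and ∫_0^L cos²(kπx/L) dx = L/2.
u² = 1/4·sin²(3*π·x) and (u')² = 9*π^2/4·cos²(3*π·x), and each of sin², cos² integrates to L/2 = 1/6 over (0, 1/3).
∫_0^1/3 u² dx = 1/24, so ||u||_L² = sqrt(6)/12.
∫_0^1/3 (u')² dx = 3*π^2/8, so ||u'||_L² = sqrt(6)*π/4.
Ratio ||u||_L² / ||u'||_L² = 1/(3*π).
Sharp Poincaré constant on H^1_0(0, 1/3) is C_P = L/π = 1/(3*π), achieved by sin(3*π·x).
This is the k = 1 eigenfunction (up to amplitude), so the ratio equals the sharp Poincaré constant exactly.


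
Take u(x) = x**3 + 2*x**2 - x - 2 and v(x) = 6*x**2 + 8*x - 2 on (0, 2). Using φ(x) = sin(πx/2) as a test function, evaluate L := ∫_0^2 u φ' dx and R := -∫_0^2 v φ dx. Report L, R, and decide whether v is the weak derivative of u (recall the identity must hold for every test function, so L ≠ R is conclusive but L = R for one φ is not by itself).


LHS = -36/π + 96/π^3, RHS = -72/π + 192/π^3. No, v is not the weak derivative of u.

u(x) = x**3 + 2*x**2 - x - 2, classical derivative u'(x) = 3*x**2 + 4*x - 1.
φ(x) = sin(πx/2), so φ'(x) = π*cos(π*x/2)/2.
Note φ(0) = φ(2) = 0, so the boundary term u·φ vanishes.
LHS = ∫_0^2 u(x) φ'(x) dx = ∫_0^2 (π*x^3*cos(π*x/2)/2 + π*x^2*cos(π*x/2) - π*x*cos(π*x/2)/2 - π*cos(π*x/2)) dx. Term by term:
  ∫_0^2 -π*cos(π*x/2) dx = 0;  ∫_0^2 π*x^2*cos(π*x/2) dx = -16/π;  ∫_0^2 π*x^3*cos(π*x/2)/2 dx = -24/π + 96/π^3;
  ∫_0^2 -π*x*cos(π*x/2)/2 dx = 4/π.
Sum: 0 − 16/π + -24/π + 96/π^3 + 4/π = -36/π + 96/π^3.
So LHS = -36/π + 96/π^3.
∫_0^2 v(x) φ(x) dx = ∫_0^2 (6*x^2*sin(π*x/2) + 8*x*sin(π*x/2) - 2*sin(π*x/2)) dx. Term by term:
  ∫_0^2 -2*sin(π*x/2) dx = -8/π;  ∫_0^2 6*x^2*sin(π*x/2) dx = -192/π^3 + 48/π;  ∫_0^2 8*x*sin(π*x/2) dx = 32/π.
Sum: -8/π + -192/π^3 + 48/π + 32/π = -192/π^3 + 72/π.
So RHS = -∫_0^2 v(x) φ(x) dx = -72/π + 192/π^3.
LHS − RHS = -96/π^3 + 36/π ≠ 0, so the identity fails.
(For a valid weak derivative the identity must hold for EVERY test function, in particular this one. The failure shows v is NOT the weak derivative of u.)
Correct weak derivative would be u'(x) = 3*x**2 + 4*x - 1.


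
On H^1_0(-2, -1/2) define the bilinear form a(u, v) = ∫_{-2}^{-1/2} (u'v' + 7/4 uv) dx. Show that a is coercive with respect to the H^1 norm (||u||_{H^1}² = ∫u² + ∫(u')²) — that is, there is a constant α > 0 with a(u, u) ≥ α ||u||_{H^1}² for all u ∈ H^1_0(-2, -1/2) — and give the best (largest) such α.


α = 1

Coercivity of a(·,·) on H^1_0(-2, -1/2) means a(u, u) ≥ α ||u||_{H^1}² for every u ∈ H^1_0.
The interval has length L = 3/2, and Poincaré/coercivity depend only on L. Here a(u, u) = ∫(u')² + (7/4)·∫u².
Here c = 7/4 ≥ 1, so a(u,u) = ∫(u')² + c∫u² ≥ ∫(u')² + ∫u² = ||u||_{H^1}², i.e. α = 1 works. No larger α is possible: a(u,u) ≥ α||u||_{H^1}² means (1−α)∫(u')² ≥ (α−c)∫u², and for the modes u_n = sin(nπ(x−x₀)/L) (x₀ the left endpoint) one has ∫u_n²/∫(u_n')² = (L/(nπ))² → 0, so a(u_n,u_n)/||u_n||_{H^1}² → 1. Hence the optimal constant is α = 1.
Therefore α = 1.


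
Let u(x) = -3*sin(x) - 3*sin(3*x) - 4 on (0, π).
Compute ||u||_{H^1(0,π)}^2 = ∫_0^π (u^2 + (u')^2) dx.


||u||_{H^1(0,π)}^2 = 64 + 70*π

u'(x) = -3*cos(x) - 9*cos(3*x).
Expand u² and (u')² and integrate term by term on (0, π), using: for integers n ≥ 1, ∫_0^π sin²(nx) dx = ∫_0^π cos²(nx) dx = π/2; for n ≠ n', ∫_0^π sin(nx)sin(n'x) dx = ∫_0^π cos(nx)cos(n'x) dx = 0; and by product-to-sum, ∫_0^π sin(nx)cos(n'x) dx = ½∫_0^π [sin((n+n')x) + sin((n−n')x)] dx, which is 0 when n+n' is even and 2n/(n²−n'²) when n+n' is odd (it need not vanish on (0, π)). For the constant mode: ∫_0^π 1 dx = π, ∫_0^π cos(nx) dx = 0, ∫_0^π sin(nx) dx = (1−(−1)^n)/n.
  u² squared terms: (-4)²·∫1 dx = 16·π = 16*π;  (-3)²·∫sin(x)² dx = 9·π/2 = 9*π/2;  (-3)²·∫sin(3x)² dx = 9·π/2 = 9*π/2.
  u² cross terms: 2·(-4)·(-3)·∫1·sin(x) dx = 24·(2) = 48;  2·(-4)·(-3)·∫1·sin(3x) dx = 24·(2/3) = 16;  2·(-3)·(-3)·∫sin(x)·sin(3x) dx = 18·(0) = 0.
  So ∫_0^π u² dx = 16*π + 9*π/2 + 9*π/2 + 48 + 16 + 0 = 64 + 25*π.
  (u')² squared terms: (-9)²·∫cos(3x)² dx = 81·π/2 = 81*π/2;  (-3)²·∫cos(x)² dx = 9·π/2 = 9*π/2.
  (u')² cross terms: 2·(-9)·(-3)·∫cos(3x)·cos(x) dx = 54·(0) = 0.
  So ∫_0^π (u')² dx = 81*π/2 + 9*π/2 + 0 = 45*π.
||u||_{H^1}^2 = (64 + 25*π) + (45*π) = 64 + 70*π.


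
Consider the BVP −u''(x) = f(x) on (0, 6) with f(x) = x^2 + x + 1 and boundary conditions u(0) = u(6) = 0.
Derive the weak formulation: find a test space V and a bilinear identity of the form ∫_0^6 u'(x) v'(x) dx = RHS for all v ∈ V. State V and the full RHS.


V = H^1_0(0, 6) (so v(0) = v(6) = 0); weak form: ∫_0^6 u'v' dx = ∫_0^6 (x^2 + x + 1) v dx for all v ∈ V.

Multiply both sides by a test function v and integrate from 0 to 6:
  ∫_0^6 −u''(x) v(x) dx = ∫_0^6 f(x) v(x) dx.
Integrate the LHS by parts once:
  ∫_0^6 −u'' v dx = −[u'(x) v(x)]_0^6 + ∫_0^6 u'(x) v'(x) dx.
Thus ∫_0^6 u'(x) v'(x) dx = ∫_0^6 f(x) v(x) dx + [u'(x) v(x)]_0^6.
Choose V so that boundary terms are either known or forced to vanish.
u is Dirichlet: u(0) = u(6) = 0. Let V = H^1_0(0, 6); then v(0) = v(6) = 0, and [u' v]_0^6 = 0.
Weak formulation: find u (satisfying any essential BC) such that ∫_0^6 u'(x) v'(x) dx = ∫_0^6 f v dx for all v ∈ V.
Substituting f(x) = x^2 + x + 1, the right-hand side is ∫_0^6 (x^2 + x + 1) v dx.


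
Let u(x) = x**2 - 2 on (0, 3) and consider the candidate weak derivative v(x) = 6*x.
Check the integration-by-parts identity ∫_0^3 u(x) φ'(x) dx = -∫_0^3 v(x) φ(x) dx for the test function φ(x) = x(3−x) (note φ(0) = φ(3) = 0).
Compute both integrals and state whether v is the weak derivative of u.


LHS = -27/2, RHS = -81/2. No, v is not the weak derivative of u.

u(x) = x**2 - 2, classical derivative u'(x) = 2*x.
φ(x) = x(3−x), so φ'(x) = 3 - 2*x.
Note φ(0) = φ(3) = 0, so the boundary term u·φ vanishes.
LHS = ∫_0^3 u(x) φ'(x) dx = ∫_0^3 (-2*x^3 + 3*x^2 + 4*x - 6) dx. Term by term:
  ∫_0^3 -2*x^3 dx = -81/2;  ∫_0^3 3*x^2 dx = 27;  ∫_0^3 4*x dx = 18;
  ∫_0^3 -6 dx = -18.
Sum: -81/2 + 27 + 18 − 18 = -27/2.
So LHS = -27/2.
∫_0^3 v(x) φ(x) dx = ∫_0^3 (-6*x^3 + 18*x^2) dx. Term by term:
  ∫_0^3 -6*x^3 dx = -243/2;  ∫_0^3 18*x^2 dx = 162.
Sum: -243/2 + 162 = 81/2.
So RHS = -∫_0^3 v(x) φ(x) dx = -81/2.
LHS − RHS = 27 ≠ 0, so the identity fails.
(For a valid weak derivative the identity must hold for EVERY test function, in particular this one. The failure shows v is NOT the weak derivative of u.)
Correct weak derivative would be u'(x) = 2*x.


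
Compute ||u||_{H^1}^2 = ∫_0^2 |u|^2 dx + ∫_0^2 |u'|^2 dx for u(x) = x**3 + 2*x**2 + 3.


||u||_{H^1}^2 = 37466/105

The H^1 norm (squared) on an interval (0, L) is
  ||u||_{H^1}^2 = ∫_0^L u(x)^2 dx + ∫_0^L u'(x)^2 dx.
Compute u'(x) = 3*x**2 + 4*x.
Then u(x)^2 = x**6 + 4*x**5 + 4*x**4 + 6*x**3 + 12*x**2 + 9 and u'(x)^2 = 9*x**4 + 24*x**3 + 16*x**2.
Integrate each monomial from 0 to 2 using ∫_0^2 c·x^n dx = c·2^(n+1)/(n+1):
  ∫_0^2 u(x)^2 dx = ∫_0^2 (x^6 + 4*x^5 + 4*x^4 + 6*x^3 + 12*x^2 + 9) dx. Term by term:
    ∫_0^2 x^6 dx = 128/7;  ∫_0^2 4*x^5 dx = 128/3;  ∫_0^2 4*x^4 dx = 128/5;
    ∫_0^2 6*x^3 dx = 24;  ∫_0^2 12*x^2 dx = 32;  ∫_0^2 9 dx = 18.
  Sum: 128/7 + 128/3 + 128/5 + 24 + 32 + 18 = 16858/105.
  ∫_0^2 u'(x)^2 dx = ∫_0^2 (9*x^4 + 24*x^3 + 16*x^2) dx. Term by term:
    ∫_0^2 9*x^4 dx = 288/5;  ∫_0^2 24*x^3 dx = 96;  ∫_0^2 16*x^2 dx = 128/3.
  Sum: 288/5 + 96 + 128/3 = 2944/15.
Adding: ||u||_{H^1}^2 = 16858/105 + 2944/15 = 37466/105.


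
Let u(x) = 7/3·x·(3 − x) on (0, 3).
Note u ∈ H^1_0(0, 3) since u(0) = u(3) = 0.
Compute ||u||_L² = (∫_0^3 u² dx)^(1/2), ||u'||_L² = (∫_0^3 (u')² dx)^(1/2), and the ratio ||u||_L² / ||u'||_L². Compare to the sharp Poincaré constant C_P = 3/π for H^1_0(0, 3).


||u||_L² / ||u'||_L² = 3*sqrt(10)/10 < C_P = 3/π.

u(x) = 7/3·x·(3 − x), so u'(x) = 7 - 14*x/3.
u(x) = 7/3·x·(3 − x) vanishes at x = 0 and x = 3, so u ∈ H^1_0(0, 3). Differentiate via the product rule and integrate the resulting polynomials term by term.
  ∫_0^3 u² dx = ∫_0^3 (49*x^4/9 - 98*x^3/3 + 49*x^2) dx. Term by term:
    ∫_0^3 49*x^4/9 dx = 1323/5;  ∫_0^3 -98*x^3/3 dx = -1323/2;  ∫_0^3 49*x^2 dx = 441.
  Sum: 1323/5 − 1323/2 + 441 = 441/10.
  ∫_0^3 (u')² dx = ∫_0^3 (196*x^2/9 - 196*x/3 + 49) dx. Term by term:
    ∫_0^3 196*x^2/9 dx = 196;  ∫_0^3 -196*x/3 dx = -294;  ∫_0^3 49 dx = 147.
  Sum: 196 − 294 + 147 = 49.
∫_0^3 u² dx = 441/10, so ||u||_L² = 21*sqrt(10)/10.
∫_0^3 (u')² dx = 49, so ||u'||_L² = 7.
Ratio ||u||_L² / ||u'||_L² = 3*sqrt(10)/10.
Sharp Poincaré constant on H^1_0(0, 3) is C_P = L/π = 3/π, achieved by sin(π/3·x).
A polynomial bump cannot attain the sharp Poincaré constant (only the first sine eigenfunction does), so the ratio is strictly less than C_P, consistent with ||u||_L² ≤ C_P ||u'||_L².


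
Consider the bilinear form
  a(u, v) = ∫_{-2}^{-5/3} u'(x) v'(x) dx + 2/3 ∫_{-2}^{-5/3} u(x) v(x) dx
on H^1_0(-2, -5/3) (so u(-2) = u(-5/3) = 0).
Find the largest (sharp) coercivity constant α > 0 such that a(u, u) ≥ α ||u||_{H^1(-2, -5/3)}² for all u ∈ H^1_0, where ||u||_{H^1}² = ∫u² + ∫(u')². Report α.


α = (2 + 27*π^2)/(3*(1 + 9*π^2))

Coercivity of a(·,·) on H^1_0(-2, -5/3) means a(u, u) ≥ α ||u||_{H^1}² for every u ∈ H^1_0.
The interval has length L = 1/3, and Poincaré/coercivity depend only on L. Here a(u, u) = ∫(u')² + (2/3)·∫u².
Here 0 < c = 2/3 < 1. The condition a(u,u) ≥ α||u||_{H^1}² reads (1−α)∫(u')² ≥ (α−c)∫u². Any admissible α is ≤ 1 (rapidly oscillating u have ∫u²/∫(u')² → 0), and α = 1 would force 0 ≥ (1−c)∫u², impossible since c < 1; so 1−α > 0. By the sharp Poincaré inequality on H^1_0 of an interval of length L, ∫(u')² ≥ (π/L)²∫u² with equality for the first sine mode sin(π(x−x₀)/L) (x₀ the left endpoint), so the inequality holds for all u iff (1−α)(π/L)² ≥ α − c, i.e. α ≤ ((π/L)² + c)/((π/L)² + 1) = (1 + c(L/π)²)/(1 + (L/π)²). With (π/L)² = 9*π^2 and c = 2/3, the largest admissible constant is α = ((π/L)² + c)/((π/L)² + 1).
Simplifying, α = (2 + 27*π^2)/(3*(1 + 9*π^2)).


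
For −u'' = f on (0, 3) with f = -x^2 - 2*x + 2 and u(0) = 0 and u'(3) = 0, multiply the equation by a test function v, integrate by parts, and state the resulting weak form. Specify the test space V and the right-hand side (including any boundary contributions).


V = {v ∈ H^1(0, 3) : v(0) = 0} (test functions vanish at x = 0 where u is specified); weak form: ∫_0^3 u'v' dx = ∫_0^3 (-x^2 - 2*x + 2) v dx for all v ∈ V.

Multiply both sides by a test function v and integrate from 0 to 3:
  ∫_0^3 −u''(x) v(x) dx = ∫_0^3 f(x) v(x) dx.
Integrate the LHS by parts once:
  ∫_0^3 −u'' v dx = −[u'(x) v(x)]_0^3 + ∫_0^3 u'(x) v'(x) dx.
Thus ∫_0^3 u'(x) v'(x) dx = ∫_0^3 f(x) v(x) dx + [u'(x) v(x)]_0^3.
Choose V so that boundary terms are either known or forced to vanish.
Mixed BC: u(0) = 0 (Dirichlet) and u'(3) = 0 (Neumann). Define V = {v ∈ H^1(0, 3) : v(0) = 0}. Then [u' v]_0^3 = u'(3)·v(3) − u'(0)·0 = 0.
Weak formulation: find u (satisfying any essential BC) such that ∫_0^3 u'(x) v'(x) dx = ∫_0^3 f v dx for all v ∈ V (Dirichlet at 0 absorbed into V; the Neumann datum at x = 3 is zero, so no boundary term remains).
Substituting f(x) = -x^2 - 2*x + 2, the right-hand side is ∫_0^3 (-x^2 - 2*x + 2) v dx.


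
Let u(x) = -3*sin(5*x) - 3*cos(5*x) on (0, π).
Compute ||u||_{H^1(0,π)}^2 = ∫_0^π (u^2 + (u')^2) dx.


||u||_{H^1(0,π)}^2 = 234*π

u'(x) = 15*sin(5*x) - 15*cos(5*x).
Expand u² and (u')² and integrate term by term on (0, π), using: for integers n ≥ 1, ∫_0^π sin²(nx) dx = ∫_0^π cos²(nx) dx = π/2; for n ≠ n', ∫_0^π sin(nx)sin(n'x) dx = ∫_0^π cos(nx)cos(n'x) dx = 0; and by product-to-sum, ∫_0^π sin(nx)cos(n'x) dx = ½∫_0^π [sin((n+n')x) + sin((n−n')x)] dx, which is 0 when n+n' is even and 2n/(n²−n'²) when n+n' is odd (it need not vanish on (0, π)).
  u² squared terms: (-3)²·∫cos(5x)² dx = 9·π/2 = 9*π/2;  (-3)²·∫sin(5x)² dx = 9·π/2 = 9*π/2.
  u² cross terms: 2·(-3)·(-3)·∫cos(5x)·sin(5x) dx = 18·(0) = 0.
  So ∫_0^π u² dx = 9*π/2 + 9*π/2 + 0 = 9*π.
  (u')² squared terms: (-15)²·∫cos(5x)² dx = 225·π/2 = 225*π/2;  (15)²·∫sin(5x)² dx = 225·π/2 = 225*π/2.
  (u')² cross terms: 2·(-15)·(15)·∫cos(5x)·sin(5x) dx = -450·(0) = 0.
  So ∫_0^π (u')² dx = 225*π/2 + 225*π/2 + 0 = 225*π.
||u||_{H^1}^2 = (9*π) + (225*π) = 234*π.


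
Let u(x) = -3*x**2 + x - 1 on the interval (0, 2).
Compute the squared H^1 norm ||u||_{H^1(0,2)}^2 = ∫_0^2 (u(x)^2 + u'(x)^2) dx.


||u||_{H^1}^2 = 1864/15

The H^1 norm (squared) on an interval (0, L) is
  ||u||_{H^1}^2 = ∫_0^L u(x)^2 dx + ∫_0^L u'(x)^2 dx.
Compute u'(x) = 1 - 6*x.
Then u(x)^2 = 9*x**4 - 6*x**3 + 7*x**2 - 2*x + 1 and u'(x)^2 = 36*x**2 - 12*x + 1.
Integrate each monomial from 0 to 2 using ∫_0^2 c·x^n dx = c·2^(n+1)/(n+1):
  ∫_0^2 u(x)^2 dx = ∫_0^2 (9*x^4 - 6*x^3 + 7*x^2 - 2*x + 1) dx. Term by term:
    ∫_0^2 9*x^4 dx = 288/5;  ∫_0^2 -6*x^3 dx = -24;  ∫_0^2 7*x^2 dx = 56/3;
    ∫_0^2 -2*x dx = -4;  ∫_0^2 1 dx = 2.
  Sum: 288/5 − 24 + 56/3 − 4 + 2 = 754/15.
  ∫_0^2 u'(x)^2 dx = ∫_0^2 (36*x^2 - 12*x + 1) dx. Term by term:
    ∫_0^2 36*x^2 dx = 96;  ∫_0^2 -12*x dx = -24;  ∫_0^2 1 dx = 2.
  Sum: 96 − 24 + 2 = 74.
Adding: ||u||_{H^1}^2 = 754/15 + 74 = 1864/15.


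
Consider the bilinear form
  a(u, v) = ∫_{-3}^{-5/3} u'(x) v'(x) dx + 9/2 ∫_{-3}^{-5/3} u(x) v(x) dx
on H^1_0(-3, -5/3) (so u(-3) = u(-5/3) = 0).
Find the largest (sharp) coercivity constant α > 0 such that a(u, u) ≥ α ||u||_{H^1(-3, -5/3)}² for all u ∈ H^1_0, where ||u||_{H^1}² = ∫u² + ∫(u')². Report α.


α = 1

Coercivity of a(·,·) on H^1_0(-3, -5/3) means a(u, u) ≥ α ||u||_{H^1}² for every u ∈ H^1_0.
The interval has length L = 4/3, and Poincaré/coercivity depend only on L. Here a(u, u) = ∫(u')² + (9/2)·∫u².
Here c = 9/2 ≥ 1, so a(u,u) = ∫(u')² + c∫u² ≥ ∫(u')² + ∫u² = ||u||_{H^1}², i.e. α = 1 works. No larger α is possible: a(u,u) ≥ α||u||_{H^1}² means (1−α)∫(u')² ≥ (α−c)∫u², and for the modes u_n = sin(nπ(x−x₀)/L) (x₀ the left endpoint) one has ∫u_n²/∫(u_n')² = (L/(nπ))² → 0, so a(u_n,u_n)/||u_n||_{H^1}² → 1. Hence the optimal constant is α = 1.
Therefore α = 1.


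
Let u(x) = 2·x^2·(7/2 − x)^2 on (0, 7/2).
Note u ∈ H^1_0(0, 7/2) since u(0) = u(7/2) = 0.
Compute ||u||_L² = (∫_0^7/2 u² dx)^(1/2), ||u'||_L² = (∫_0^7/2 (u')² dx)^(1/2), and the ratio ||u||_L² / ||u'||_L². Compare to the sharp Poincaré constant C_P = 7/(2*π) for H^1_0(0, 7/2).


||u||_L² / ||u'||_L² = 7*sqrt(3)/12 < C_P = 7/(2*π).

u(x) = 2·x^2·(7/2 − x)^2, so u'(x) = x*(2*x - 7)*(4*x - 7).
u(x) = 2·x^2·(7/2 − x)^2 vanishes at x = 0 and x = 7/2, so u ∈ H^1_0(0, 7/2). Differentiate via the product rule and integrate the resulting polynomials term by term.
  ∫_0^7/2 u² dx = ∫_0^7/2 (4*x^8 - 56*x^7 + 294*x^6 - 686*x^5 + 2401*x^4/4) dx. Term by term:
    ∫_0^7/2 4*x^8 dx = 40353607/1152;  ∫_0^7/2 -56*x^7 dx = -40353607/256;  ∫_0^7/2 294*x^6 dx = 17294403/64;
    ∫_0^7/2 -686*x^5 dx = -40353607/192;  ∫_0^7/2 2401*x^4/4 dx = 40353607/640.
  Sum: 40353607/1152 − 40353607/256 + 17294403/64 − 40353607/192 + 40353607/640 = 5764801/11520.
  ∫_0^7/2 (u')² dx = ∫_0^7/2 (64*x^6 - 672*x^5 + 2548*x^4 - 4116*x^3 + 2401*x^2) dx. Term by term:
    ∫_0^7/2 64*x^6 dx = 117649/2;  ∫_0^7/2 -672*x^5 dx = -823543/4;  ∫_0^7/2 2548*x^4 dx = 10706059/40;
    ∫_0^7/2 -4116*x^3 dx = -2470629/16;  ∫_0^7/2 2401*x^2 dx = 823543/24.
  Sum: 117649/2 − 823543/4 + 10706059/40 − 2470629/16 + 823543/24 = 117649/240.
∫_0^7/2 u² dx = 5764801/11520, so ||u||_L² = 2401*sqrt(5)/240.
∫_0^7/2 (u')² dx = 117649/240, so ||u'||_L² = 343*sqrt(15)/60.
Ratio ||u||_L² / ||u'||_L² = 7*sqrt(3)/12.
Sharp Poincaré constant on H^1_0(0, 7/2) is C_P = L/π = 7/(2*π), achieved by sin(2*π/7·x).
A polynomial bump cannot attain the sharp Poincaré constant (only the first sine eigenfunction does), so the ratio is strictly less than C_P, consistent with ||u||_L² ≤ C_P ||u'||_L².


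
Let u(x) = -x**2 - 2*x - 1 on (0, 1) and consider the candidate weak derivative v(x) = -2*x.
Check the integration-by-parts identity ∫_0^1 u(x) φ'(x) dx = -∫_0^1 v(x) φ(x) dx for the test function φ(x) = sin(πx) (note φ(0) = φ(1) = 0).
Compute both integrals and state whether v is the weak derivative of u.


LHS = 6/π, RHS = 2/π. No, v is not the weak derivative of u.

u(x) = -x**2 - 2*x - 1, classical derivative u'(x) = -2*x - 2.
φ(x) = sin(πx), so φ'(x) = π*cos(π*x).
Note φ(0) = φ(1) = 0, so the boundary term u·φ vanishes.
LHS = ∫_0^1 u(x) φ'(x) dx = ∫_0^1 (-π*x^2*cos(π*x) - 2*π*x*cos(π*x) - π*cos(π*x)) dx. Term by term:
  ∫_0^1 -π*cos(π*x) dx = 0;  ∫_0^1 -π*x^2*cos(π*x) dx = 2/π;  ∫_0^1 -2*π*x*cos(π*x) dx = 4/π.
Sum: 0 + 2/π + 4/π = 6/π.
So LHS = 6/π.
∫_0^1 v(x) φ(x) dx = ∫_0^1 (-2*x*sin(π*x)) dx. Term by term:
  ∫_0^1 -2*x*sin(π*x) dx = -2/π.
So RHS = -∫_0^1 v(x) φ(x) dx = 2/π.
LHS − RHS = 4/π ≠ 0, so the identity fails.
(For a valid weak derivative the identity must hold for EVERY test function, in particular this one. The failure shows v is NOT the weak derivative of u.)
Correct weak derivative would be u'(x) = -2*x - 2.


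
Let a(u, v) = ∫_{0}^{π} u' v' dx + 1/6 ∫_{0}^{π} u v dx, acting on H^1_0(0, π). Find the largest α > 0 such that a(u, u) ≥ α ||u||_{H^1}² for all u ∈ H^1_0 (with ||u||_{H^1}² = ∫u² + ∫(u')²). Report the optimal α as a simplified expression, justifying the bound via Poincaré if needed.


α = 7/12

Coercivity of a(·,·) on H^1_0(0, π) means a(u, u) ≥ α ||u||_{H^1}² for every u ∈ H^1_0.
The interval has length L = π, and Poincaré/coercivity depend only on L. Here a(u, u) = ∫(u')² + (1/6)·∫u².
Here 0 < c = 1/6 < 1. The condition a(u,u) ≥ α||u||_{H^1}² reads (1−α)∫(u')² ≥ (α−c)∫u². Any admissible α is ≤ 1 (rapidly oscillating u have ∫u²/∫(u')² → 0), and α = 1 would force 0 ≥ (1−c)∫u², impossible since c < 1; so 1−α > 0. By the sharp Poincaré inequality on H^1_0 of an interval of length L, ∫(u')² ≥ (π/L)²∫u² with equality for the first sine mode sin(π(x−x₀)/L) (x₀ the left endpoint), so the inequality holds for all u iff (1−α)(π/L)² ≥ α − c, i.e. α ≤ ((π/L)² + c)/((π/L)² + 1) = (1 + c(L/π)²)/(1 + (L/π)²). With (π/L)² = 1 and c = 1/6, the largest admissible constant is α = ((π/L)² + c)/((π/L)² + 1).
Simplifying, α = 7/12.


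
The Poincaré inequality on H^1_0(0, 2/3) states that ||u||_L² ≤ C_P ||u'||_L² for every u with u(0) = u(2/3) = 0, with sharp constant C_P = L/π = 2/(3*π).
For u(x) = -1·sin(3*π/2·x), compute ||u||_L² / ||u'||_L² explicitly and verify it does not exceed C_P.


||u||_L² / ||u'||_L² = 2/(3*π) = C_P.

u(x) = -1·sin(3*π/2·x), so u'(x) = -3*π*cos(3*π*x/2)/2.
Writing u(x) = A·sin(kπx/L) with A = -1 and k = 1, use ∫_0^L sin²(kπx/L) dx = L/2 and ∫_0^L cos²(kπx/L) dx = L/2.
u² = 1·sin²(3*π/2·x) and (u')² = 9*π^2/4·cos²(3*π/2·x), and each of sin², cos² integrates to L/2 = 1/3 over (0, 2/3).
∫_0^2/3 u² dx = 1/3, so ||u||_L² = sqrt(3)/3.
∫_0^2/3 (u')² dx = 3*π^2/4, so ||u'||_L² = sqrt(3)*π/2.
Ratio ||u||_L² / ||u'||_L² = 2/(3*π).
Sharp Poincaré constant on H^1_0(0, 2/3) is C_P = L/π = 2/(3*π), achieved by sin(3*π/2·x).
This is the k = 1 eigenfunction (up to amplitude), so the ratio equals the sharp Poincaré constant exactly.


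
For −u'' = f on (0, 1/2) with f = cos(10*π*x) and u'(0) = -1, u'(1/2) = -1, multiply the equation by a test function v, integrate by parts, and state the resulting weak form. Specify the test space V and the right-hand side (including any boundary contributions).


V = H^1(0, 1/2) (v unrestricted at boundary; u is determined up to an additive constant); weak form: ∫_0^1/2 u'v' dx = ∫_0^1/2 (cos(10*π*x)) v dx − v(1/2) + v(0) for all v ∈ V.

Multiply both sides by a test function v and integrate from 0 to 1/2:
  ∫_0^1/2 −u''(x) v(x) dx = ∫_0^1/2 f(x) v(x) dx.
Integrate the LHS by parts once:
  ∫_0^1/2 −u'' v dx = −[u'(x) v(x)]_0^1/2 + ∫_0^1/2 u'(x) v'(x) dx.
Thus ∫_0^1/2 u'(x) v'(x) dx = ∫_0^1/2 f(x) v(x) dx + [u'(x) v(x)]_0^1/2.
Choose V so that boundary terms are either known or forced to vanish.
u has inhomogeneous Neumann u'(0) = -1, u'(1/2) = -1. [u' v]_0^1/2 = (-1)·v(1/2) − (-1)·v(0) = − v(1/2) + v(0). Take V = H^1(0, 1/2); boundary term becomes part of RHS.
Weak formulation: find u (satisfying any essential BC) such that ∫_0^1/2 u'(x) v'(x) dx = ∫_0^1/2 f v dx − v(1/2) + v(0) for all v ∈ V (Neumann data are natural BCs: they enter the RHS as boundary terms).
Substituting f(x) = cos(10*π*x), the right-hand side is ∫_0^1/2 (cos(10*π*x)) v dx − v(1/2) + v(0).
Compatibility check (pure Neumann): taking v ≡ 1 ∈ V gives 0 = ∫_0^1/2 f dx + (-1) − (-1), i.e. ∫_0^1/2 f dx must equal u'(0) − u'(1/2) = 0. Indeed ∫_0^1/2 (cos(10*π*x)) dx = 0, so the data are compatible. The solution is then unique only up to an additive constant (fix it e.g. by requiring ∫_0^1/2 u dx = 0).


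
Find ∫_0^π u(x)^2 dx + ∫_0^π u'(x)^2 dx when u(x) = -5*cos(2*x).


||u||_{H^1(0,π)}^2 = 125*π/2

u'(x) = 10*sin(2*x).
Expand u² and (u')² and integrate term by term on (0, π), using: for integers n ≥ 1, ∫_0^π sin²(nx) dx = ∫_0^π cos²(nx) dx = π/2; for n ≠ n', ∫_0^π sin(nx)sin(n'x) dx = ∫_0^π cos(nx)cos(n'x) dx = 0; and by product-to-sum, ∫_0^π sin(nx)cos(n'x) dx = ½∫_0^π [sin((n+n')x) + sin((n−n')x)] dx, which is 0 when n+n' is even and 2n/(n²−n'²) when n+n' is odd (it need not vanish on (0, π)).
  u² squared terms: (-5)²·∫cos(2x)² dx = 25·π/2 = 25*π/2.
  So ∫_0^π u² dx = 25*π/2.
  (u')² squared terms: (10)²·∫sin(2x)² dx = 100·π/2 = 50*π.
  So ∫_0^π (u')² dx = 50*π.
||u||_{H^1}^2 = (25*π/2) + (50*π) = 125*π/2.


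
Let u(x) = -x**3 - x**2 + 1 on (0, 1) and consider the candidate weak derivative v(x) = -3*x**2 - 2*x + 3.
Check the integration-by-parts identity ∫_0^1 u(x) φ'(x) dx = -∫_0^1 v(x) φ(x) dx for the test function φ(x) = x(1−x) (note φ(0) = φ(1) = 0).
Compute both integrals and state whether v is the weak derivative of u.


LHS = 19/60, RHS = -11/60. No, v is not the weak derivative of u.

u(x) = -x**3 - x**2 + 1, classical derivative u'(x) = -3*x**2 - 2*x.
φ(x) = x(1−x), so φ'(x) = 1 - 2*x.
Note φ(0) = φ(1) = 0, so the boundary term u·φ vanishes.
LHS = ∫_0^1 u(x) φ'(x) dx = ∫_0^1 (2*x^4 + x^3 - x^2 - 2*x + 1) dx. Term by term:
  ∫_0^1 2*x^4 dx = 2/5;  ∫_0^1 x^3 dx = 1/4;  ∫_0^1 -x^2 dx = -1/3;
  ∫_0^1 -2*x dx = -1;  ∫_0^1 1 dx = 1.
Sum: 2/5 + 1/4 − 1/3 − 1 + 1 = 19/60.
So LHS = 19/60.
∫_0^1 v(x) φ(x) dx = ∫_0^1 (3*x^4 - x^3 - 5*x^2 + 3*x) dx. Term by term:
  ∫_0^1 3*x^4 dx = 3/5;  ∫_0^1 -x^3 dx = -1/4;  ∫_0^1 -5*x^2 dx = -5/3;
  ∫_0^1 3*x dx = 3/2.
Sum: 3/5 − 1/4 − 5/3 + 3/2 = 11/60.
So RHS = -∫_0^1 v(x) φ(x) dx = -11/60.
LHS − RHS = 1/2 ≠ 0, so the identity fails.
(For a valid weak derivative the identity must hold for EVERY test function, in particular this one. The failure shows v is NOT the weak derivative of u.)
Correct weak derivative would be u'(x) = -3*x**2 - 2*x.


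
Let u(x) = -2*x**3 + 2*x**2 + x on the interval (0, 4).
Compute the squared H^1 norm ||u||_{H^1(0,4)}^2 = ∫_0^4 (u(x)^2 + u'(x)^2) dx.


||u||_{H^1}^2 = 906404/105

The H^1 norm (squared) on an interval (0, L) is
  ||u||_{H^1}^2 = ∫_0^L u(x)^2 dx + ∫_0^L u'(x)^2 dx.
Compute u'(x) = -6*x**2 + 4*x + 1.
Then u(x)^2 = 4*x**6 - 8*x**5 + 4*x**3 + x**2 and u'(x)^2 = 36*x**4 - 48*x**3 + 4*x**2 + 8*x + 1.
Integrate each monomial from 0 to 4 using ∫_0^4 c·x^n dx = c·4^(n+1)/(n+1):
  ∫_0^4 u(x)^2 dx = ∫_0^4 (4*x^6 - 8*x^5 + 4*x^3 + x^2) dx. Term by term:
    ∫_0^4 4*x^6 dx = 65536/7;  ∫_0^4 -8*x^5 dx = -16384/3;  ∫_0^4 4*x^3 dx = 256;
    ∫_0^4 x^2 dx = 64/3.
  Sum: 65536/7 − 16384/3 + 256 + 64/3 = 29248/7.
  ∫_0^4 u'(x)^2 dx = ∫_0^4 (36*x^4 - 48*x^3 + 4*x^2 + 8*x + 1) dx. Term by term:
    ∫_0^4 36*x^4 dx = 36864/5;  ∫_0^4 -48*x^3 dx = -3072;  ∫_0^4 4*x^2 dx = 256/3;
    ∫_0^4 8*x dx = 64;  ∫_0^4 1 dx = 4.
  Sum: 36864/5 − 3072 + 256/3 + 64 + 4 = 66812/15.
Adding: ||u||_{H^1}^2 = 29248/7 + 66812/15 = 906404/105.


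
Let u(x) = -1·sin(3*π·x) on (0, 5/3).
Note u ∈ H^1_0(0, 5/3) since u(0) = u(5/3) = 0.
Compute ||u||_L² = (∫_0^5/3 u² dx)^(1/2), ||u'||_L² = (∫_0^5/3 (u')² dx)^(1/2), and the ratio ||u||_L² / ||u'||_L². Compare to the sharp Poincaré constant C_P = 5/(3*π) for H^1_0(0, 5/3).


||u||_L² / ||u'||_L² = 1/(3*π) < C_P = 5/(3*π).

u(x) = -1·sin(3*π·x), so u'(x) = -3*π*cos(3*π*x).
Writing u(x) = A·sin(kπx/L) with A = -1 and k = 5, use ∫_0^L sin²(kπx/L) dx = L/2 and ∫_0^L cos²(kπx/L) dx = L/2.
u² = 1·sin²(3*π·x) and (u')² = 9*π^2·cos²(3*π·x), and each of sin², cos² integrates to L/2 = 5/6 over (0, 5/3).
∫_0^5/3 u² dx = 5/6, so ||u||_L² = sqrt(30)/6.
∫_0^5/3 (u')² dx = 15*π^2/2, so ||u'||_L² = sqrt(30)*π/2.
Ratio ||u||_L² / ||u'||_L² = 1/(3*π).
Sharp Poincaré constant on H^1_0(0, 5/3) is C_P = L/π = 5/(3*π), achieved by sin(3*π/5·x).
This is the k = 5 harmonic; the ratio L/(kπ) is strictly less than C_P = L/π, consistent with the sharp inequality ||u||_L² ≤ C_P ||u'||_L².


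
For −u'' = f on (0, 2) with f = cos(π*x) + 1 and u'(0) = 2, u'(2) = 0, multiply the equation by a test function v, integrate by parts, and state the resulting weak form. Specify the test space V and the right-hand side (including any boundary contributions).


V = H^1(0, 2) (v unrestricted at boundary; u is determined up to an additive constant); weak form: ∫_0^2 u'v' dx = ∫_0^2 (cos(π*x) + 1) v dx − 2·v(0) for all v ∈ V.

Multiply both sides by a test function v and integrate from 0 to 2:
  ∫_0^2 −u''(x) v(x) dx = ∫_0^2 f(x) v(x) dx.
Integrate the LHS by parts once:
  ∫_0^2 −u'' v dx = −[u'(x) v(x)]_0^2 + ∫_0^2 u'(x) v'(x) dx.
Thus ∫_0^2 u'(x) v'(x) dx = ∫_0^2 f(x) v(x) dx + [u'(x) v(x)]_0^2.
Choose V so that boundary terms are either known or forced to vanish.
u has inhomogeneous Neumann u'(0) = 2, u'(2) = 0. [u' v]_0^2 = (0)·v(2) − (2)·v(0) = − 2·v(0). Take V = H^1(0, 2); boundary term becomes part of RHS.
Weak formulation: find u (satisfying any essential BC) such that ∫_0^2 u'(x) v'(x) dx = ∫_0^2 f v dx − 2·v(0) for all v ∈ V (Neumann data are natural BCs: they enter the RHS as boundary terms).
Substituting f(x) = cos(π*x) + 1, the right-hand side is ∫_0^2 (cos(π*x) + 1) v dx − 2·v(0).
Compatibility check (pure Neumann): taking v ≡ 1 ∈ V gives 0 = ∫_0^2 f dx + (0) − (2), i.e. ∫_0^2 f dx must equal u'(0) − u'(2) = 2. Indeed ∫_0^2 (cos(π*x) + 1) dx = 2, so the data are compatible. The solution is then unique only up to an additive constant (fix it e.g. by requiring ∫_0^2 u dx = 0).
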